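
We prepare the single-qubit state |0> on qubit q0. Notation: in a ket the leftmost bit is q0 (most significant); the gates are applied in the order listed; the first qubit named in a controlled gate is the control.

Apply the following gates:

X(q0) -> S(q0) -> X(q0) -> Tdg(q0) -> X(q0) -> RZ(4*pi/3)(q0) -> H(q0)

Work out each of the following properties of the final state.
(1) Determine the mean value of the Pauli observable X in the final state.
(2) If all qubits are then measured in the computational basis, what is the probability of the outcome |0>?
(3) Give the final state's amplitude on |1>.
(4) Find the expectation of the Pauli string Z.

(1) The observable X averages to -1.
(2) Outcome |0> occurs with probability 1/2.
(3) The amplitude on |1> is sqrt(2)*exp(I*pi/6)/2.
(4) In the final state, Z has expectation 0.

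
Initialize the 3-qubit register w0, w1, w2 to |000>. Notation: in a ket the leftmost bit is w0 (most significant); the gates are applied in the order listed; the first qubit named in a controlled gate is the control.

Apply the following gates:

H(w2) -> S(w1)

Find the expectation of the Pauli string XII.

In the final state, XII has expectation 0.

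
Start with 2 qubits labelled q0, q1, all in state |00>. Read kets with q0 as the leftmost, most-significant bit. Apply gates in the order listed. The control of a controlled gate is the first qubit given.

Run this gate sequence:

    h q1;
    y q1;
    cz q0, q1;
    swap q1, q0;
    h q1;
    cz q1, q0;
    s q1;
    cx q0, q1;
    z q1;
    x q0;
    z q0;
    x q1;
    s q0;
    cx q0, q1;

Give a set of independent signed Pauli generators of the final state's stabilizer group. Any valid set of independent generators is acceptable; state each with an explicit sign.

One valid set of independent stabilizer generators is -YZ, +ZY (any independent generating set of the same group is equally correct).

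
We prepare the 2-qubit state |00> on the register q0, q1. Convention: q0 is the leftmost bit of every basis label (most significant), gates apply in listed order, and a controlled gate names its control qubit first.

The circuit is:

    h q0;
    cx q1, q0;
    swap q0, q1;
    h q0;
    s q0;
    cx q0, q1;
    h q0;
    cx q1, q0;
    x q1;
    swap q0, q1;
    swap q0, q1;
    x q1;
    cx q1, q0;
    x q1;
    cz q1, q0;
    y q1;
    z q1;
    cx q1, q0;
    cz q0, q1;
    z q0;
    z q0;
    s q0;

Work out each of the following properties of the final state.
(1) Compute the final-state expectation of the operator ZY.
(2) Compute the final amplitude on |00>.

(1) The expectation value of ZY is -1.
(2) |00> carries amplitude sqrt(2)*(1 - I)/4 in the final state.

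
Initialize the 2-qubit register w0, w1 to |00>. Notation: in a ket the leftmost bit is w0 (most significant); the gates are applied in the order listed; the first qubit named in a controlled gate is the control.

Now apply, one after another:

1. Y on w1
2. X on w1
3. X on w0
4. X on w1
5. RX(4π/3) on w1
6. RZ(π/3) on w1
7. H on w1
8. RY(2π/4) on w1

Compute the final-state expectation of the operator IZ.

The expectation value of IZ is -1/2.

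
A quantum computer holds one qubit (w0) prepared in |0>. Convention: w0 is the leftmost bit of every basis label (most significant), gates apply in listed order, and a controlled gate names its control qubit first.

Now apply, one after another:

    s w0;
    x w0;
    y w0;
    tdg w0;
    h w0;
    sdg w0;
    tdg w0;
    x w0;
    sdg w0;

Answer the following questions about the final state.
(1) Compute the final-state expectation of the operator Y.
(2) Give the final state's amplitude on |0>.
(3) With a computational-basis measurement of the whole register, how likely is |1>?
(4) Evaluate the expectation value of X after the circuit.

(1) The expectation value of Y is sqrt(2)/2.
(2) The final state's coefficient on |0> equals sqrt(2)*exp(3*I*pi/4)/2.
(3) Outcome |1> occurs with probability 1/2.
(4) The expectation value of X is sqrt(2)/2.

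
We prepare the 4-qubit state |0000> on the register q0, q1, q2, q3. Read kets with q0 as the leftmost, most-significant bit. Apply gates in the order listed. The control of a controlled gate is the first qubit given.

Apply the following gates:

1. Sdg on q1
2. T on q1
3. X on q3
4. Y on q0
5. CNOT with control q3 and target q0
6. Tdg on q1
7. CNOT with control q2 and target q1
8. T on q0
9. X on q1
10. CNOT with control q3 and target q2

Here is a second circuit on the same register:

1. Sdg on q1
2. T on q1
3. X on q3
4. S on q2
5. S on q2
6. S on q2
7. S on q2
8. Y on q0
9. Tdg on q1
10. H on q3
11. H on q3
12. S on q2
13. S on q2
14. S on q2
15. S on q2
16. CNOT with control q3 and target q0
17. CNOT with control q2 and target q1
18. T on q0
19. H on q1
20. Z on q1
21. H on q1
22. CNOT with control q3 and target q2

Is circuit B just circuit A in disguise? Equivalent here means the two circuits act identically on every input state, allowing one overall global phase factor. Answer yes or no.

Yes — the two circuits implement the same unitary up to a global phase.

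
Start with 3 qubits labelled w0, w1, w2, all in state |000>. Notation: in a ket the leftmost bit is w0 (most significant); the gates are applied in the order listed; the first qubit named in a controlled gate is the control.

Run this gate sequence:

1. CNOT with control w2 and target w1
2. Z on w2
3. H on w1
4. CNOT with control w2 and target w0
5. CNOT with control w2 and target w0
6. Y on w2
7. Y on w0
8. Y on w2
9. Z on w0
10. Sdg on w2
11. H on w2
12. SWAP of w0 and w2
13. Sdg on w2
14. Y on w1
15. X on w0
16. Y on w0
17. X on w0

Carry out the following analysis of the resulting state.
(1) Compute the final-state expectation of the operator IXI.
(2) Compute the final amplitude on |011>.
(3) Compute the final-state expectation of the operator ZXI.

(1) The observable IXI averages to -1.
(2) |011> carries amplitude 1/2 in the final state.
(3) The expectation value of ZXI is 0.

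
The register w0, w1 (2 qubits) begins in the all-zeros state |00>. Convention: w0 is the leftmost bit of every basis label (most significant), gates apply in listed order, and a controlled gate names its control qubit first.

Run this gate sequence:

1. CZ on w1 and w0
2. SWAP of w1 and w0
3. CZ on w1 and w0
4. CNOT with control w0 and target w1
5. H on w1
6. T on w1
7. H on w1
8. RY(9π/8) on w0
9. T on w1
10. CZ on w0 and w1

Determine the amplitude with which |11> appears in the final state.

The amplitude on |11> is (-exp(I*pi/4) + I)*cos(pi/16)/2.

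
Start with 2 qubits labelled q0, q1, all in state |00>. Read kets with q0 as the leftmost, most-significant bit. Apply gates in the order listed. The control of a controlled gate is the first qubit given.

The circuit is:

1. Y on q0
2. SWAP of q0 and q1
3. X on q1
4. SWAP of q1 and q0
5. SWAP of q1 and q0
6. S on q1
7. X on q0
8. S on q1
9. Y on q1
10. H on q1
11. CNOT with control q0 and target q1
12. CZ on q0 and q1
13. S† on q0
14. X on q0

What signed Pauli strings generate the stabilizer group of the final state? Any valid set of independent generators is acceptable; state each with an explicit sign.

The final state is stabilized by the group generated by +IX, +ZI; other independent generating sets are equally valid.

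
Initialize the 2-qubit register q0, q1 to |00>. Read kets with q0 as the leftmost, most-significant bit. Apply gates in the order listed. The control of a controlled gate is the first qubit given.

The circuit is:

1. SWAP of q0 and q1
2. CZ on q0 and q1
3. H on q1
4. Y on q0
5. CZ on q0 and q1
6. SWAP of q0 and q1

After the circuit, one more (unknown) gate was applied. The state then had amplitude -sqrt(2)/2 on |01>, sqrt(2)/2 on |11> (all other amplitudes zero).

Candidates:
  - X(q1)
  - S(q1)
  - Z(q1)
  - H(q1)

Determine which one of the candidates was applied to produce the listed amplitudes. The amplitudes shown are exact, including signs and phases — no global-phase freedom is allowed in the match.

The unique candidate consistent with the amplitudes is S(q1).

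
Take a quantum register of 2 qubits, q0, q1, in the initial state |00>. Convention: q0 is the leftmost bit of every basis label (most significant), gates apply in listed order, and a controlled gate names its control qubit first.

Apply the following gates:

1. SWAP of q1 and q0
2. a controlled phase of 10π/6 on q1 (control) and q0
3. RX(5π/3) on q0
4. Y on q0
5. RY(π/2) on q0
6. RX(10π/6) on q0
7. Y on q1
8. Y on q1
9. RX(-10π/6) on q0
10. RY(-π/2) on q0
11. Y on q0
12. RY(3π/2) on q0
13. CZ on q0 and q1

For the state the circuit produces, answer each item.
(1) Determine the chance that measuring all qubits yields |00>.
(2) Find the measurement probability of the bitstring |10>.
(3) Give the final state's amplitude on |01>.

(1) Outcome |00> occurs with probability 1/2. Key observation: the block from step 4 through step 11 cancels to the identity and can be dropped.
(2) The probability of measuring |10> is 1/2.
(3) The amplitude on |01> is 0.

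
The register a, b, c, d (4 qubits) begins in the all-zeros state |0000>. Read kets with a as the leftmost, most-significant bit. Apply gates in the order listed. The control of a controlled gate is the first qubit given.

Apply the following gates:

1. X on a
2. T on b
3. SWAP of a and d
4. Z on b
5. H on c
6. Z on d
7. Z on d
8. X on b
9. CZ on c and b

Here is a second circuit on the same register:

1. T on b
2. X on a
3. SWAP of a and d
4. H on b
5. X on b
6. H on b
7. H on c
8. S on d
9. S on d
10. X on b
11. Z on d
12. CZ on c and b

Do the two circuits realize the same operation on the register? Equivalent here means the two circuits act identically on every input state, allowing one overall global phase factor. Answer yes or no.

Yes: on every input state the two circuits agree up to one overall phase factor.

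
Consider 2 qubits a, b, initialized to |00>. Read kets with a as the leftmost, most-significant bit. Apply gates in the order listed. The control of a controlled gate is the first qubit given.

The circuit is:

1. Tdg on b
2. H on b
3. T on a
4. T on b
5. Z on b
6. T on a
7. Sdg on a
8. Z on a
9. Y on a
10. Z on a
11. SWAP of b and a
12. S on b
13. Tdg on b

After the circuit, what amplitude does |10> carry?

|10> carries amplitude 0 in the final state.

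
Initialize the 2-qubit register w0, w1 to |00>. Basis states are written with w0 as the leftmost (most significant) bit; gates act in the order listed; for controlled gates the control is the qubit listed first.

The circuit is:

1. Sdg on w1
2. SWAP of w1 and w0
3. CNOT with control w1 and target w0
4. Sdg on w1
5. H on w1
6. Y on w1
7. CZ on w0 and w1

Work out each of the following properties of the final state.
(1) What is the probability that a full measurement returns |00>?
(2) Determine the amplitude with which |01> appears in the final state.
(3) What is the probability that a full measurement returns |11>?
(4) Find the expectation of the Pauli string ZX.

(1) A full measurement returns |00> with probability 1/2.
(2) The amplitude on |01> is sqrt(2)*I/2.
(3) Outcome |11> occurs with probability 0.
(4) The observable ZX averages to -1.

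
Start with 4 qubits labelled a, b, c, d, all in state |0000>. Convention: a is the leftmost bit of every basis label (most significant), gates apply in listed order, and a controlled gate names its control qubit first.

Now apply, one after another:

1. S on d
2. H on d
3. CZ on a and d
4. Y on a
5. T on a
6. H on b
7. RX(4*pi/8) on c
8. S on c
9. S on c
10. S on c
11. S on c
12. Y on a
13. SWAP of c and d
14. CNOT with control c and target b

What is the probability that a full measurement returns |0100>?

A full measurement returns |0100> with probability 1/8. Key observation: steps 8-11 multiply out to the identity, so the circuit reduces to the remaining gates.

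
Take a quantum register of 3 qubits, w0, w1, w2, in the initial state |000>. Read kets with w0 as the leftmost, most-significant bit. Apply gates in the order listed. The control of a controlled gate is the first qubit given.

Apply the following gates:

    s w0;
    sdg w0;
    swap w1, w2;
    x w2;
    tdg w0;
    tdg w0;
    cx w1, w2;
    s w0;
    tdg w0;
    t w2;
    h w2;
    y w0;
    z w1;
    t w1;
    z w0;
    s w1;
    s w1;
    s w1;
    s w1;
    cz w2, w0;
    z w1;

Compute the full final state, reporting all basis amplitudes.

The final amplitudes are -sqrt(2)*exp(3*I*pi/4)/2 on |100>, -sqrt(2)*exp(3*I*pi/4)/2 on |101>, and 0 on every other basis state. Key observation: gates 16-19 undo each other exactly, leaving only the rest of the circuit to track.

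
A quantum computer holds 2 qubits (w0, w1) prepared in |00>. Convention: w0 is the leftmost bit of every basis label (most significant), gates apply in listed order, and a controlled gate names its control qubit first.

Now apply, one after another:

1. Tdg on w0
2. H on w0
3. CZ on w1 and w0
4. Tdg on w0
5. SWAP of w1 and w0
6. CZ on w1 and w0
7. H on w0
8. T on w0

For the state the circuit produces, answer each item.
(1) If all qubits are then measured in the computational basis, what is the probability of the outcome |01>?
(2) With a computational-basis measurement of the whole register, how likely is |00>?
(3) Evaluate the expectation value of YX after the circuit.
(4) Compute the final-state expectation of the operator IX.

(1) The probability of measuring |01> is 1/4.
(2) Outcome |00> occurs with probability 1/4.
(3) The expectation value of YX is 1/2.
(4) In the final state, IX has expectation sqrt(2)/2.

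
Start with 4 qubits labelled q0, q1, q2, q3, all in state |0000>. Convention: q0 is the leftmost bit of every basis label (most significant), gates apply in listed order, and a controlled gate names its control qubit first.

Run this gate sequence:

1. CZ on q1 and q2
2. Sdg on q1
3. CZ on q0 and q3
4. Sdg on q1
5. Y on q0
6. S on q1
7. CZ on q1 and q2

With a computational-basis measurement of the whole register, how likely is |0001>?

Outcome |0001> occurs with probability 0.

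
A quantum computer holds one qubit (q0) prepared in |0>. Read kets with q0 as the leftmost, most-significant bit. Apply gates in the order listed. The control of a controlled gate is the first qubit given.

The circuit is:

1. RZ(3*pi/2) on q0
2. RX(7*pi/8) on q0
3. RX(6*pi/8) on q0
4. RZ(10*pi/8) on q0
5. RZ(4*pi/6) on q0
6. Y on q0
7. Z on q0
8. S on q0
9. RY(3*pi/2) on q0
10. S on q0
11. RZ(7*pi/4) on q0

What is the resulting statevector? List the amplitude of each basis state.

The resulting statevector has amplitude sqrt(2)*sqrt(sqrt(2)/4 + 1/2)*exp(-7*I*pi/12)*sin(7*pi/16)/2 + sqrt(2)*sqrt(1/2 - sqrt(2)/4)*exp(-2*I*pi/3)*sin(7*pi/16)/2 + sqrt(2)*sqrt(sqrt(2)/4 + 1/2)*exp(-2*I*pi/3)*cos(7*pi/16)/2 - sqrt(2)*sqrt(1/2 - sqrt(2)/4)*exp(-7*I*pi/12)*cos(7*pi/16)/2 on |0>, sqrt(2)*I*sqrt(sqrt(2)/4 + 1/2)*exp(-5*I*pi/6)*sin(7*pi/16)/2 - sqrt(2)*I*sqrt(1/2 - sqrt(2)/4)*exp(-5*I*pi/6)*cos(7*pi/16)/2 - sqrt(2)*I*sqrt(sqrt(2)/4 + 1/2)*exp(-11*I*pi/12)*cos(7*pi/16)/2 - sqrt(2)*I*sqrt(1/2 - sqrt(2)/4)*exp(-11*I*pi/12)*sin(7*pi/16)/2 on |1>.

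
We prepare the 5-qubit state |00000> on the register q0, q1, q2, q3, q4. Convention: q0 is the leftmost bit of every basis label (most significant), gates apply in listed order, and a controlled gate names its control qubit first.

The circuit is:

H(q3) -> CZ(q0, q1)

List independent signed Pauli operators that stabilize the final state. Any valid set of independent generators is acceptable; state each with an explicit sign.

One valid set of independent stabilizer generators is +IIIXI, +ZIIII, +IZIII, +IIZII, +IIIIZ (any independent generating set of the same group is equally correct).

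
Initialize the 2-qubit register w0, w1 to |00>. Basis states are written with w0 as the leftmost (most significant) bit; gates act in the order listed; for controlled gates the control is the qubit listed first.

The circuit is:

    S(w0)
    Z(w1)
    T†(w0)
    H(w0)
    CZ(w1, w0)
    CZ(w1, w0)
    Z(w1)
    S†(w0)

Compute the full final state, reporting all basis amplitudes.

The resulting statevector has amplitude sqrt(2)/2 on |00>, 0 on |01>, -sqrt(2)*I/2 on |10>, 0 on |11>.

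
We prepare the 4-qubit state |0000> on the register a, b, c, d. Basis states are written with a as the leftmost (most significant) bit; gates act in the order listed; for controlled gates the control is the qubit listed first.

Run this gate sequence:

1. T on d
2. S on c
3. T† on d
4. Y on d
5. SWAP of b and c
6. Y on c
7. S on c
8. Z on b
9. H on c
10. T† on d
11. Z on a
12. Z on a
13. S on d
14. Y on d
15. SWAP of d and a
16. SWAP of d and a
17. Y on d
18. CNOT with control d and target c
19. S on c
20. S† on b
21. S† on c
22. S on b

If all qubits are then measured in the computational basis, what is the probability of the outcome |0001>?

A full measurement returns |0001> with probability 1/2. Key observation: gates 14-17 undo each other exactly, leaving only the rest of the circuit to track.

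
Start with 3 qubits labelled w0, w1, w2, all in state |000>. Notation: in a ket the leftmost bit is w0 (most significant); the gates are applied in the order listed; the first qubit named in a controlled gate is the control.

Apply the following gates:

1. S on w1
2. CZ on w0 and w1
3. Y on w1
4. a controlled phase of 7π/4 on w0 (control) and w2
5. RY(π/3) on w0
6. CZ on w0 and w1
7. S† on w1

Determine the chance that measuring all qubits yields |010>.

A full measurement returns |010> with probability 3/4.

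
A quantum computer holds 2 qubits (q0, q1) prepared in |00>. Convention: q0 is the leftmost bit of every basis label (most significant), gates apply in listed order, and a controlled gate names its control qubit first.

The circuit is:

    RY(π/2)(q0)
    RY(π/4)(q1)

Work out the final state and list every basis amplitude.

The final amplitudes are sqrt(2*sqrt(2) + 4)/4 on |00>, sqrt(4 - 2*sqrt(2))/4 on |01>, sqrt(2*sqrt(2) + 4)/4 on |10>, sqrt(4 - 2*sqrt(2))/4 on |11>.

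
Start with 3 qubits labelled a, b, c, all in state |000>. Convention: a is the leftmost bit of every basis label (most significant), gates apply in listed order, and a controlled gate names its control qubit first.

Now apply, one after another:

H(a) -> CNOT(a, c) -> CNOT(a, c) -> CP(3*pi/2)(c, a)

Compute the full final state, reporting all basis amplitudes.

The final amplitudes are sqrt(2)/2 on |000>, sqrt(2)/2 on |100>, and 0 on every other basis state. Key observation: the block from step 2 through step 3 cancels to the identity and can be dropped.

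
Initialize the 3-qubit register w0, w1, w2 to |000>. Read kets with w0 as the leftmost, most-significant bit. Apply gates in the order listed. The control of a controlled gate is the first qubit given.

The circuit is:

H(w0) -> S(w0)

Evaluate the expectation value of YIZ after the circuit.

In the final state, YIZ has expectation 1.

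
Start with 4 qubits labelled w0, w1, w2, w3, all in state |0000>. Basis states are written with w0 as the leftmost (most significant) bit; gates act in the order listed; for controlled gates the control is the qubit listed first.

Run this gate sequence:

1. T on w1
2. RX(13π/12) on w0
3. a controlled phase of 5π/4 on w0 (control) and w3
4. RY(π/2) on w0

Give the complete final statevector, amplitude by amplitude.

After the circuit, the state carries amplitude -sqrt(2*sqrt(2) + 4)/8 + sqrt(12 - 6*sqrt(2))/8 + I*sqrt(4 - 2*sqrt(2))/8 + I*sqrt(6*sqrt(2) + 12)/8 on |0000>, -sqrt(2*sqrt(2) + 4)/8 + sqrt(12 - 6*sqrt(2))/8 - I*sqrt(6*sqrt(2) + 12)/8 - I*sqrt(4 - 2*sqrt(2))/8 on |1000>, and 0 on every other basis state.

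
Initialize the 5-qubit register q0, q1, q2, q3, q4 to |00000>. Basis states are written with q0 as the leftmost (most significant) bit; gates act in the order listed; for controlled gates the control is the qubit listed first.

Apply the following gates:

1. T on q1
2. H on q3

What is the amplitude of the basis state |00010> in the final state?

The final state's coefficient on |00010> equals sqrt(2)/2.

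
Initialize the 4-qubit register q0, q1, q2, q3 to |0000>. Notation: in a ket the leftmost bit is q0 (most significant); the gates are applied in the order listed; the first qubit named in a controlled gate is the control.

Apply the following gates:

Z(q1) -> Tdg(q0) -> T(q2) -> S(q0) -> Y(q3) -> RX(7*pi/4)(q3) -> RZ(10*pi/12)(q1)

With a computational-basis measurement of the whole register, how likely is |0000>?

Outcome |0000> occurs with probability 1/2 - sqrt(2)/4.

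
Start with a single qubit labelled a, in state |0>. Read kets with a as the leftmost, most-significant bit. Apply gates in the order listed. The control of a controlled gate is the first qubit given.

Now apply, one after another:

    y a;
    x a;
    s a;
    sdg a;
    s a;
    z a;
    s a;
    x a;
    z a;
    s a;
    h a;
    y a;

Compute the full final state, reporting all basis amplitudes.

The resulting statevector has amplitude sqrt(2)*I/2 on |0>, sqrt(2)*I/2 on |1>.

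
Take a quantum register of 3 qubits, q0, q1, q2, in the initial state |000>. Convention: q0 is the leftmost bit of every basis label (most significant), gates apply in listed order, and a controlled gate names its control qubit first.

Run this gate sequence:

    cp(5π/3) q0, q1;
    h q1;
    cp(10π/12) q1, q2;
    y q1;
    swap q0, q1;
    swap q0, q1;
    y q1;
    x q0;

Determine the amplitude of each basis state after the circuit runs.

The resulting statevector has amplitude sqrt(2)/2 on |100>, sqrt(2)/2 on |110>, and 0 on every other basis state. Key observation: the block from step 4 through step 7 cancels to the identity and can be dropped.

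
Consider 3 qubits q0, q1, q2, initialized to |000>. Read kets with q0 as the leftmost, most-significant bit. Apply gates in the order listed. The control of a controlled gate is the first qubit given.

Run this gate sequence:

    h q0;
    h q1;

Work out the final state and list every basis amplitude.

After the circuit, the state carries amplitude 1/2 on |000>, 0 on |001>, 1/2 on |010>, 0 on |011>, 1/2 on |100>, 0 on |101>, 1/2 on |110>, 0 on |111>.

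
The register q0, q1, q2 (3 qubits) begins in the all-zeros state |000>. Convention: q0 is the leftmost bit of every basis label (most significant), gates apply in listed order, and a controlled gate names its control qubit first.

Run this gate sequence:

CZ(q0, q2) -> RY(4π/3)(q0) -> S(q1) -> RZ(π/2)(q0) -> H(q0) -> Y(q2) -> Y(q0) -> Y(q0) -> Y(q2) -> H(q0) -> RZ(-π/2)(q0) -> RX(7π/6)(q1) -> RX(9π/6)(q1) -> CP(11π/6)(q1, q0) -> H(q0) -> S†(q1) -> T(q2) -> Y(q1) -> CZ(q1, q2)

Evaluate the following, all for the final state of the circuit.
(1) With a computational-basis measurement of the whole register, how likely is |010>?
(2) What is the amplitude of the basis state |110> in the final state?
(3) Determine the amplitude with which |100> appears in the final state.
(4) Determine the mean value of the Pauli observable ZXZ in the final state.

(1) The probability of measuring |010> is 1/8 - sqrt(3)/16. Key observation: gates 4-11 undo each other exactly, leaving only the rest of the circuit to track.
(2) The amplitude on |110> is I*(sqrt(2) + sqrt(6))/8.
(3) The amplitude on |100> is sqrt(6)*I/8 + 3*sqrt(2)*exp(I*pi/3)/8.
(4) The observable ZXZ averages to -3/8 - 3*sqrt(3)/16.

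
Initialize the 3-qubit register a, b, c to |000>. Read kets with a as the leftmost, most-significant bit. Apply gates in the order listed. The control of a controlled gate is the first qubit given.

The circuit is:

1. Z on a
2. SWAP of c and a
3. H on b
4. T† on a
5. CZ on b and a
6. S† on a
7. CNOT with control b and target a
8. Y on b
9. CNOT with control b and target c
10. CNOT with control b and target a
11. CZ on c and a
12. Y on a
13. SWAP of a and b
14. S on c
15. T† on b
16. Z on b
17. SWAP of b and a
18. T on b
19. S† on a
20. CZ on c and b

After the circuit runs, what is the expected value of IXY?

In the final state, IXY has expectation -sqrt(2)/2.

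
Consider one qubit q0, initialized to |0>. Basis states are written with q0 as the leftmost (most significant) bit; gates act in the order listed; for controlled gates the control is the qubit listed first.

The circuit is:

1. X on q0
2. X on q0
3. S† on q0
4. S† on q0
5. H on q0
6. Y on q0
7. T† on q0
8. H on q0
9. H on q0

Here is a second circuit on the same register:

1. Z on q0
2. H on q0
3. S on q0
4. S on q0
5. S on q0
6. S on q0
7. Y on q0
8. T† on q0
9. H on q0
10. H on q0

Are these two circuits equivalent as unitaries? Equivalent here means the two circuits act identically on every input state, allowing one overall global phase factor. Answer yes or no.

Yes: on every input state the two circuits agree up to one overall phase factor.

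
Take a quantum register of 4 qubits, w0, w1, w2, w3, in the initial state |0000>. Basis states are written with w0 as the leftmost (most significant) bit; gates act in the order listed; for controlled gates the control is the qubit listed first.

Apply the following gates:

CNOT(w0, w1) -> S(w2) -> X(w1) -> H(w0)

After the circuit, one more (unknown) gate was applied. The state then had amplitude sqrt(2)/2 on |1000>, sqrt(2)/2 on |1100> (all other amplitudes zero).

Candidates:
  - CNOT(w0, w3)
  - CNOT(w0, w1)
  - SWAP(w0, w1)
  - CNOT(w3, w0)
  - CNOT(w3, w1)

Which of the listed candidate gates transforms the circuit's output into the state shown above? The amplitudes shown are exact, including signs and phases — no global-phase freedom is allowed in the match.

The applied gate was SWAP(w0, w1).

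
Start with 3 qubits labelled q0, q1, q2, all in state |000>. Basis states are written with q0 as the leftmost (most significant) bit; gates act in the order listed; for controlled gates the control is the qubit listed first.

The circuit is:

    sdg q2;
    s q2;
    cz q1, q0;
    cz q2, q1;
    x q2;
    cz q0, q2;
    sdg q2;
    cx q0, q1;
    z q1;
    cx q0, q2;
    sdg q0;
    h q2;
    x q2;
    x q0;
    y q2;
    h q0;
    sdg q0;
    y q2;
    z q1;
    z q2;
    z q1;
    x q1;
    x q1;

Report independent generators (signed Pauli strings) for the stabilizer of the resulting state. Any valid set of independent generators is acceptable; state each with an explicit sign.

The stabilizer group can be generated by +YII, +IIX, +IZI, among other valid generating sets. Key observation: gates 22-23 undo each other exactly, leaving only the rest of the circuit to track.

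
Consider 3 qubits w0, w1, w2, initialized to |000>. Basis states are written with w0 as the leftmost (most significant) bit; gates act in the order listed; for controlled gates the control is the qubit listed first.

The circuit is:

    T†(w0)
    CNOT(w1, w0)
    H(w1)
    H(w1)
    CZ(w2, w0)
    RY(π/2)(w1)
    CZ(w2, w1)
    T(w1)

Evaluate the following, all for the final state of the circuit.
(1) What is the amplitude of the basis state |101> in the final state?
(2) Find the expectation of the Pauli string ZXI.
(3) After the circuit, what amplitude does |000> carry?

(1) The final state's coefficient on |101> equals 0.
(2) The observable ZXI averages to sqrt(2)/2.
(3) The amplitude on |000> is sqrt(2)/2.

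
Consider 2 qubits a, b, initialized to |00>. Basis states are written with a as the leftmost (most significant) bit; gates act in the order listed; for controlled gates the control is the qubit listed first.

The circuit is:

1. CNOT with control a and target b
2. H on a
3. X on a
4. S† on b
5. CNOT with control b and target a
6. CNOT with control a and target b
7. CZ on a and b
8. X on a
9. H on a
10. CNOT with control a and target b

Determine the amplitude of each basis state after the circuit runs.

The resulting statevector has amplitude 1/2 on |00>, -1/2 on |01>, -1/2 on |10>, -1/2 on |11>.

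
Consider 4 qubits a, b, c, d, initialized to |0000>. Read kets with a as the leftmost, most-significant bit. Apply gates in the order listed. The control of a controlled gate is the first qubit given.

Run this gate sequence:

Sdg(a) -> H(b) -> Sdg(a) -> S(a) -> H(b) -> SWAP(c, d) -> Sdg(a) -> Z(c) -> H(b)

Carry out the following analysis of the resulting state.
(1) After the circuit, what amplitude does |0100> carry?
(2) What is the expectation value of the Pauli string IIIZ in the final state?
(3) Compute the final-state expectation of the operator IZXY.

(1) |0100> carries amplitude sqrt(2)/2 in the final state.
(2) In the final state, IIIZ has expectation 1.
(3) The observable IZXY averages to 0.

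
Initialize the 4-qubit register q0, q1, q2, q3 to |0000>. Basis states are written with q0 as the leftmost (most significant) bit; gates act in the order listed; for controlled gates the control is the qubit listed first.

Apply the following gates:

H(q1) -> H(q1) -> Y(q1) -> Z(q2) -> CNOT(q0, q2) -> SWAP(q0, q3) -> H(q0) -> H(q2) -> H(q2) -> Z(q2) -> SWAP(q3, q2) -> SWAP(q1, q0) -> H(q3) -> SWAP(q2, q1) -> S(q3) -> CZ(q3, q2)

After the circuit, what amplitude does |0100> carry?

The final state's coefficient on |0100> equals 0. Key observation: the block from step 8 through step 9 cancels to the identity and can be dropped.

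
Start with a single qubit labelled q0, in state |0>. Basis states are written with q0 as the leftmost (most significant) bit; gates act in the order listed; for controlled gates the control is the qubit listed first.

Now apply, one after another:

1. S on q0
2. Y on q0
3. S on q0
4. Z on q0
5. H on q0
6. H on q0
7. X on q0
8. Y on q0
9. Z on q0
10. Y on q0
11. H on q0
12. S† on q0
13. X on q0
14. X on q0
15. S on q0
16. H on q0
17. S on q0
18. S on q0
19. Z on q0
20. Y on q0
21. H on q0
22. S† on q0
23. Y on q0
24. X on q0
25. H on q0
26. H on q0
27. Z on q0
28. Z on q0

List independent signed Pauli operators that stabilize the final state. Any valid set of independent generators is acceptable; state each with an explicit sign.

The final state is stabilized by the group generated by -Y; other independent generating sets are equally valid.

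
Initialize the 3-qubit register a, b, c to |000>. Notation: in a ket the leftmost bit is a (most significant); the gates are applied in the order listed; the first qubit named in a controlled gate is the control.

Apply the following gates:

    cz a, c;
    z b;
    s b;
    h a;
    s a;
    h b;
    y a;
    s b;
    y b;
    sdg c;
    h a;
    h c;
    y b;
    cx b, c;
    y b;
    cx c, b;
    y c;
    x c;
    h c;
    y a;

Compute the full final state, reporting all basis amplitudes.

The resulting statevector has amplitude -sqrt(2)*I/4 on |000>, sqrt(2)/4 on |001>, sqrt(2)*I/4 on |010>, sqrt(2)/4 on |011>, -sqrt(2)/4 on |100>, -sqrt(2)*I/4 on |101>, sqrt(2)/4 on |110>, -sqrt(2)*I/4 on |111>.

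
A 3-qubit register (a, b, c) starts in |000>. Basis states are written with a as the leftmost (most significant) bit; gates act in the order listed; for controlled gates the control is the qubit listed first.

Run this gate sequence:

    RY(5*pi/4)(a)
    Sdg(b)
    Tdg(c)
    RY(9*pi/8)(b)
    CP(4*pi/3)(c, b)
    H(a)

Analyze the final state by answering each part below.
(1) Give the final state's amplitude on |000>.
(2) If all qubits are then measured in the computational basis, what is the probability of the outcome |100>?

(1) The amplitude on |000> is sqrt(2)*(-sqrt(sqrt(2) + 2) + sqrt(2 - sqrt(2)))*sin(pi/16)/4.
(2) The probability of measuring |100> is (2 - sqrt(sqrt(2) + 2))*(sqrt(2) + 2)/16.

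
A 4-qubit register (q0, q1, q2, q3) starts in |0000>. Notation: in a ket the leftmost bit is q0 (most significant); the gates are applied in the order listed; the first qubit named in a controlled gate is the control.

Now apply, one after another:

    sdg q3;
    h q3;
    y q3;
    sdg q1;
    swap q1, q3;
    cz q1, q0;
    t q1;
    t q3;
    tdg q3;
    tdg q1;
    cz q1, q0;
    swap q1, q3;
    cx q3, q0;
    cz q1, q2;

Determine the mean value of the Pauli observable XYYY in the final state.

The expectation value of XYYY is 0. Key observation: the block from step 5 through step 12 cancels to the identity and can be dropped.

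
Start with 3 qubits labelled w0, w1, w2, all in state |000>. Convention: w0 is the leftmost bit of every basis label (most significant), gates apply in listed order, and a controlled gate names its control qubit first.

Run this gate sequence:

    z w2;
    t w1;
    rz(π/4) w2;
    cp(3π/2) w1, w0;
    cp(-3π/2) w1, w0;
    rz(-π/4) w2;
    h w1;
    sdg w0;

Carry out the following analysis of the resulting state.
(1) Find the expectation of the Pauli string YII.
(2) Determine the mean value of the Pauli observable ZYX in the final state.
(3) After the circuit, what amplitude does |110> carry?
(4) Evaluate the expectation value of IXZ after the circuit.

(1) The expectation value of YII is 0. Key observation: steps 3-6 multiply out to the identity, so the circuit reduces to the remaining gates.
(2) In the final state, ZYX has expectation 0.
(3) The final state's coefficient on |110> equals 0.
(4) The expectation value of IXZ is 1.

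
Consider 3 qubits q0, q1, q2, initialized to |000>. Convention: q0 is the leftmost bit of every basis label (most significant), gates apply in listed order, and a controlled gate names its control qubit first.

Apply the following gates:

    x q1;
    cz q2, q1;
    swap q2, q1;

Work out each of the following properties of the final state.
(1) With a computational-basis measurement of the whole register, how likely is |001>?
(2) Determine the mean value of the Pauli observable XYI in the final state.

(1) A full measurement returns |001> with probability 1.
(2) In the final state, XYI has expectation 0.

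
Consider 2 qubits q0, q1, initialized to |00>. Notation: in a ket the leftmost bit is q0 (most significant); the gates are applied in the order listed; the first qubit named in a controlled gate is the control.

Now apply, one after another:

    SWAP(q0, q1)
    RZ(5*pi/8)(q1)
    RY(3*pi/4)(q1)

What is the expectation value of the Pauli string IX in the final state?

The expectation value of IX is sqrt(2)/2.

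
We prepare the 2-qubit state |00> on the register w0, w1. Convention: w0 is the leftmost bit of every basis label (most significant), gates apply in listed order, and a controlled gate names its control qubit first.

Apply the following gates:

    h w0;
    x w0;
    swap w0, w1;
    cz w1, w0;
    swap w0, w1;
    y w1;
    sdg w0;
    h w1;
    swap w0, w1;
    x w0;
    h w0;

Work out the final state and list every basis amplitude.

The resulting statevector has amplitude 0 on |00>, 0 on |01>, -sqrt(2)*I/2 on |10>, -sqrt(2)/2 on |11>.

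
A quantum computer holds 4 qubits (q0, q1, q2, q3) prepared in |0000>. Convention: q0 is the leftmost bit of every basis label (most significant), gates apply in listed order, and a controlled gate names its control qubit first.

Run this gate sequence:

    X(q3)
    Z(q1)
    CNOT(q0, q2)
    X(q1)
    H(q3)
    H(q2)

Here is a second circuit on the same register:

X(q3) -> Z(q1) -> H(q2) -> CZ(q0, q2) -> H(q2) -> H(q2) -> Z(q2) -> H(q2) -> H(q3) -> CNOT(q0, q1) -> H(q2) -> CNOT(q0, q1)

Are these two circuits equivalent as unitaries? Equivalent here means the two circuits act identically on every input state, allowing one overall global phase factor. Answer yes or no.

No — the two circuits implement different unitaries, even allowing a global phase.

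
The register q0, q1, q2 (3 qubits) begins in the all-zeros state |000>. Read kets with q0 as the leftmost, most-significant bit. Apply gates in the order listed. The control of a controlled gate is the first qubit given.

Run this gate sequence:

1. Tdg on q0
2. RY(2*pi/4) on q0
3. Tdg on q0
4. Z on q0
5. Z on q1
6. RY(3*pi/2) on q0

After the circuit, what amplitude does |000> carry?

The final state's coefficient on |000> equals -1/2 - exp(3*I*pi/4)/2.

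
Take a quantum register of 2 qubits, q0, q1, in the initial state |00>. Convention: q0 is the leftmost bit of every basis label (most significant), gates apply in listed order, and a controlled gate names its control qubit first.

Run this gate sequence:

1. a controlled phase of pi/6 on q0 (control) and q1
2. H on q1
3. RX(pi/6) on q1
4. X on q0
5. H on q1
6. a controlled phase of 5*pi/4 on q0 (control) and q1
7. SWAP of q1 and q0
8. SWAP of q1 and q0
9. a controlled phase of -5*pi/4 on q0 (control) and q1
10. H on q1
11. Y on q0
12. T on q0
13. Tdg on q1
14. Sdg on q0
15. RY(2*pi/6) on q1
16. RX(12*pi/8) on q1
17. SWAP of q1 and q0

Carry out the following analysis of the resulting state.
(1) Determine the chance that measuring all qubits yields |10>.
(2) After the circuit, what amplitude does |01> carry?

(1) A full measurement returns |10> with probability 1/2 - sqrt(2)/4. Key observation: steps 5-10 multiply out to the identity, so the circuit reduces to the remaining gates.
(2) The amplitude on |01> is 0.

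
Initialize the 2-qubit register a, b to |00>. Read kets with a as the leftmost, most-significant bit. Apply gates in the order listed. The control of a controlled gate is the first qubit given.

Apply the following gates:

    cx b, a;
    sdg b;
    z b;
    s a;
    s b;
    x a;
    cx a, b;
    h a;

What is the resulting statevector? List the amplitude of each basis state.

After the circuit, the state carries amplitude 0 on |00>, sqrt(2)/2 on |01>, 0 on |10>, -sqrt(2)/2 on |11>.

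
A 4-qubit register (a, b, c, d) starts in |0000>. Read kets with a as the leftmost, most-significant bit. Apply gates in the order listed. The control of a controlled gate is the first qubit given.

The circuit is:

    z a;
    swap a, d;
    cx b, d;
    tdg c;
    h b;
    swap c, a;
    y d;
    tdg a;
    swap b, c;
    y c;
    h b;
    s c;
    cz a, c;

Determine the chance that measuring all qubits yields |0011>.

The probability of measuring |0011> is 1/4.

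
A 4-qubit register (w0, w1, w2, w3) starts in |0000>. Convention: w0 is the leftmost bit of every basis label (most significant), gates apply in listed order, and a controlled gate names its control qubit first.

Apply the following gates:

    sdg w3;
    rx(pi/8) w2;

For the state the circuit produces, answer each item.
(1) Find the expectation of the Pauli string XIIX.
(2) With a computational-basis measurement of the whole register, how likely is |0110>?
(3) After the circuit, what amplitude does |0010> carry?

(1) The observable XIIX averages to 0.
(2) The probability of measuring |0110> is 0.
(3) The amplitude on |0010> is -I*sin(pi/16).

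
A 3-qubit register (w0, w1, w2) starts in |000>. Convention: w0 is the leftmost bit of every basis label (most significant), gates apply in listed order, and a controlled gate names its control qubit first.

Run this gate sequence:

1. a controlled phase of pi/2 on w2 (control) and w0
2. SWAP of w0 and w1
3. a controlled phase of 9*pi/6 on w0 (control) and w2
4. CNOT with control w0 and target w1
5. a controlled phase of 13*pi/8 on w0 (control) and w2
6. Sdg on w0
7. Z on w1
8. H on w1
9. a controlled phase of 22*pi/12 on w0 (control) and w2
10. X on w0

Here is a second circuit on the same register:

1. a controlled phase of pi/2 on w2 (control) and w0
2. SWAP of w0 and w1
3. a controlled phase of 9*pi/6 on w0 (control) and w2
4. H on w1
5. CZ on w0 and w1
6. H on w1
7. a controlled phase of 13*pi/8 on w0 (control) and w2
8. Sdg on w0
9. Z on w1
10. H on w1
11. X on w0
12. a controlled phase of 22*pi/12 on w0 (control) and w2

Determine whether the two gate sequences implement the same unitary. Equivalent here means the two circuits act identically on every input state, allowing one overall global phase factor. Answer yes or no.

No, they are not equivalent — no single phase factor reconciles the two unitaries.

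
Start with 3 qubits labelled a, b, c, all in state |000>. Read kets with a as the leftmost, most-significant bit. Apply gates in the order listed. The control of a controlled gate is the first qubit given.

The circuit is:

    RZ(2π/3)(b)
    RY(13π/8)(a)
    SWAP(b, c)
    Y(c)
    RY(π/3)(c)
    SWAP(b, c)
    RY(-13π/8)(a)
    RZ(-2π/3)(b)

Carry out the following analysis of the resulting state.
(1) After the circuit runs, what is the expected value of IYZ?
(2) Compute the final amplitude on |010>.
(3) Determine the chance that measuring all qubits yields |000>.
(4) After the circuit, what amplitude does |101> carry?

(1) In the final state, IYZ has expectation 3/4.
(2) The final state's coefficient on |010> equals -sqrt(3)*exp(5*I*pi/6)/2.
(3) The probability of measuring |000> is 1/4.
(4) The final state's coefficient on |101> equals 0.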